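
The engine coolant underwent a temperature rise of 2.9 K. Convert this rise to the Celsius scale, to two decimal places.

2.90°C

Kelvin and Celsius degrees are the same size, so the interval is unchanged: 2.90.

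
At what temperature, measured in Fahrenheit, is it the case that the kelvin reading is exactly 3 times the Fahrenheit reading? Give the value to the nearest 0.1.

Let F be the Fahrenheit reading. The kelvin reading is K = 5/9·F + 255.372.
Require K = 3·F: 5/9·F + 255.372 = 3·F.
(-22/9)·F = -255.372  ⇒  F = 104.5.

104.5°F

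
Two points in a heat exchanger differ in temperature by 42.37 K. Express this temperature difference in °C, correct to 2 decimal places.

42.37°C

Kelvin and Celsius degrees are the same size, so the interval is unchanged: 42.37.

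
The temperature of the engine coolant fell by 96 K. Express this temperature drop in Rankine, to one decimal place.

172.8°R

An interval of 1 K corresponds to 1.8°R.
96 × 1.8 = 172.8.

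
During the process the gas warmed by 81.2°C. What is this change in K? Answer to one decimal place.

Celsius and kelvin degrees are the same size, so the interval is unchanged: 81.2.

81.2 K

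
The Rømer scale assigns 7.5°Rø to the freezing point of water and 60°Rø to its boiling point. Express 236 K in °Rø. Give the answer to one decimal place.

First in Celsius: 236 - 273.15 = -37.1500°C.
Linearly onto the Rømer scale: 7.5 + (-37.1500 / 100) × (60 - 7.5) = -12.0°Rø.

-12.0°Rø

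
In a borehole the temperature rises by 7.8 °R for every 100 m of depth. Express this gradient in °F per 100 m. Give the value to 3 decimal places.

The quantity depends on a temperature interval, so only the ratio of degree sizes applies; the offset between the scales is irrelevant.
A change of 1°R is a change of 1°F, so 7.8 × 1 = 7.800.

7.800 °F/100 m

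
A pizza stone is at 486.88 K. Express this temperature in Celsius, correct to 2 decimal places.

In Celsius: 486.88 - 273.15 = 213.7300°C.

213.73°C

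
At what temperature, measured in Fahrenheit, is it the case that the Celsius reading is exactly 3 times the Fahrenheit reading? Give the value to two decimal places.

-7.27°F

Let F be the Fahrenheit reading. The Celsius reading is C = 5/9·F - 17.7778.
Require C = 3·F: 5/9·F - 17.7778 = 3·F.
(-22/9)·F = 17.7778  ⇒  F = -7.27.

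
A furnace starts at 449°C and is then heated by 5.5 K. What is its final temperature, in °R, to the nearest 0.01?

1309.77°R

The 5.5 K change is an interval; Kelvin and Celsius degrees are the same size, so ΔC = +5.5°C.
Final Celsius temperature: 449.0000 + 5.5000 = 454.5000°C.
In Rankine: 454.5000 × 1.8 + 491.67 = 1309.77°R.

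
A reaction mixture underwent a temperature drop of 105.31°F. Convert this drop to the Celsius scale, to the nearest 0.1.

For a temperature interval the offset drops out; only the factor 5/9 applies.
105.31 × 5/9 = 58.5.

58.5°C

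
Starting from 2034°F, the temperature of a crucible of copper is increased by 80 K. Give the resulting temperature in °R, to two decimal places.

2637.67°R

Initial temperature in Celsius: (2034 - 32) × 5/9 = 1112.2222°C.
The 80 K change is an interval; Kelvin and Celsius degrees are the same size, so ΔC = +80°C.
Final Celsius temperature: 1112.2222 + 80.0000 = 1192.2222°C.
In Rankine: 1192.2222 × 1.8 + 491.67 = 2637.67°R.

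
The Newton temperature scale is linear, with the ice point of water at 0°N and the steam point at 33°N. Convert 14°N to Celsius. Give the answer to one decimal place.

Linear interpolation between the fixed points: C = (14 - 0) × 100 / (33 - 0) = 42.4242°C.

42.4°C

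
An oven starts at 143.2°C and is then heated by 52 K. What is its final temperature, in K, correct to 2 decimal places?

468.35 K

The 52 K change is an interval; Kelvin and Celsius degrees are the same size, so ΔC = +52°C.
Final Celsius temperature: 143.2000 + 52.0000 = 195.2000°C.
In kelvin: 195.2000 + 273.15 = 468.35 K.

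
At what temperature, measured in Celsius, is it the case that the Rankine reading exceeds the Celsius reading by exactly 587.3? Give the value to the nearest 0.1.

119.5°C

Let C be the Celsius reading. The Rankine reading is R = 1.8·C + 491.67.
Require R - C = 587.3: (0.8)·C + 491.67 = 587.3.
C = (587.3 - 491.67) / (0.8) = 119.5.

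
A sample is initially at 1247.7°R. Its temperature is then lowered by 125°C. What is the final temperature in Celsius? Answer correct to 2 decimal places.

295.02°C

Initial temperature in Celsius: (1247.7 - 491.67) × 5/9 = 420.0167°C.
Final Celsius temperature: 420.0167 - 125.0000 = 295.0167°C.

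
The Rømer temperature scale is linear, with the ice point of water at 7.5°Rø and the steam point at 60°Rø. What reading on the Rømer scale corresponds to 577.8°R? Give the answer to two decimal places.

First in Celsius: (577.8 - 491.67) × 5/9 = 47.8500°C.
Linearly onto the Rømer scale: 7.5 + (47.8500 / 100) × (60 - 7.5) = 32.62°Rø.

32.62°Rø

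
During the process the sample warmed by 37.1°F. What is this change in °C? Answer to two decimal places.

20.61°C

For a temperature interval the offset drops out; only the factor 5/9 applies.
37.1 × 5/9 = 20.61.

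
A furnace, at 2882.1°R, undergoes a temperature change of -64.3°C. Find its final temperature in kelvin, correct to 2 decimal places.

1536.87 K

Initial temperature in Celsius: (2882.1 - 491.67) × 5/9 = 1328.0167°C.
Final Celsius temperature: 1328.0167 - 64.3000 = 1263.7167°C.
In kelvin: 1263.7167 + 273.15 = 1536.87 K.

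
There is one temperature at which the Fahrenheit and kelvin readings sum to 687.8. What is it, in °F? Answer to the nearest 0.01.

Let F be the Fahrenheit reading. The kelvin reading is K = 5/9·F + 255.372.
Require F + K = 687.8: (14/9)·F + 255.372 = 687.8.
F = (687.8 - 255.372) / (14/9) = 277.99.

277.99°F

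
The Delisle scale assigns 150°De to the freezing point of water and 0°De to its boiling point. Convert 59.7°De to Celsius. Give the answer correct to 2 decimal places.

Linear interpolation between the fixed points: C = (59.7 - 150) × 100 / (0 - 150) = 60.2000°C.

60.20°C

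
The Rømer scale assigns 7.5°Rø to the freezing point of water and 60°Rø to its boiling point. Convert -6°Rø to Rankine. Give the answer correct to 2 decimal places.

Linear interpolation between the fixed points: C = (-6 - 7.5) × 100 / (60 - 7.5) = -25.7143°C.
Then -25.7143 × 1.8 + 491.67 = 445.38°R.

445.38°R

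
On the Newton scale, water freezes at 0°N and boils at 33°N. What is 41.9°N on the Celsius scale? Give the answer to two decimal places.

Linear interpolation between the fixed points: C = (41.9 - 0) × 100 / (33 - 0) = 126.9697°C.

126.97°C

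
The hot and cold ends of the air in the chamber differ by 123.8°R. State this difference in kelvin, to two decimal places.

An interval of 1°R corresponds to 5/9 K.
123.8 × 5/9 = 68.78.

68.78 K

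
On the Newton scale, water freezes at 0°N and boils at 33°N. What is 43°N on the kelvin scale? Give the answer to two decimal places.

Linear interpolation between the fixed points: C = (43 - 0) × 100 / (33 - 0) = 130.3030°C.
Then 130.3030 + 273.15 = 403.45 K.

403.45 K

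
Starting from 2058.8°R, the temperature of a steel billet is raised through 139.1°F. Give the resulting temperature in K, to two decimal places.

1221.06 K

Initial temperature in Celsius: (2058.8 - 491.67) × 5/9 = 870.6278°C.
The 139.1°F change is an interval, so only the factor 5/9 applies: +139.1 × 5/9 = +77.2778°C.
Final Celsius temperature: 870.6278 + 77.2778 = 947.9056°C.
In kelvin: 947.9056 + 273.15 = 1221.06 K.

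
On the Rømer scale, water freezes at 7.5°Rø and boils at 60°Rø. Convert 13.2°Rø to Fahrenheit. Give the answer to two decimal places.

51.54°F

Linear interpolation between the fixed points: C = (13.2 - 7.5) × 100 / (60 - 7.5) = 10.8571°C.
Then 10.8571 × 1.8 + 32 = 51.54°F.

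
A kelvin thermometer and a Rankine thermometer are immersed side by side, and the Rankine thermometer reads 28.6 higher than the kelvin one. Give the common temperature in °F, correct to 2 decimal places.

-395.32°F

Let x be the kelvin reading; then the Rankine reading is 1.8·x.
(1.8·x) - x = 28.6  ⇒  (0.8)·x = 28.6  ⇒  x = 35.7500 K.
In Celsius: 35.75 - 273.15 = -237.4000°C.
In Fahrenheit: -237.4000 × 1.8 + 32 = -395.32°F.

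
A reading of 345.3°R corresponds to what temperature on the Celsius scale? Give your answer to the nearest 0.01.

-81.32°C

In Celsius: (345.3 - 491.67) × 5/9 = -81.3167°C.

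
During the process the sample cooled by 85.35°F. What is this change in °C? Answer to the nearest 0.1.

47.4°C

An interval of 1°F corresponds to 5/9°C.
85.35 × 5/9 = 47.4.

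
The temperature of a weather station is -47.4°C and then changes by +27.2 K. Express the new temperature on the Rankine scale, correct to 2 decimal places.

The 27.2 K change is an interval; Kelvin and Celsius degrees are the same size, so ΔC = +27.2°C.
Final Celsius temperature: -47.4000 + 27.2000 = -20.2000°C.
In Rankine: -20.2000 × 1.8 + 491.67 = 455.31°R.

455.31°R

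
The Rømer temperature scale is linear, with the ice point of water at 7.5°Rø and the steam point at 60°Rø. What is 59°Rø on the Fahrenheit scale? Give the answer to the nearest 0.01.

Linear interpolation between the fixed points: C = (59 - 7.5) × 100 / (60 - 7.5) = 98.0952°C.
Then 98.0952 × 1.8 + 32 = 208.57°F.

208.57°F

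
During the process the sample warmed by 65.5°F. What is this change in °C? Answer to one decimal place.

36.4°C

An interval of 1°F corresponds to 5/9°C.
65.5 × 5/9 = 36.4.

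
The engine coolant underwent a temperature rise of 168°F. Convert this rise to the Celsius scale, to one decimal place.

Only the scale ratio 5/9 matters for a change in temperature.
168 × 5/9 = 93.3.

93.3°C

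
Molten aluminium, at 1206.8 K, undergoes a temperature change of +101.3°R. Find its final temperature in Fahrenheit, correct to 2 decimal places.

Initial temperature in Celsius: 1206.8 - 273.15 = 933.6500°C.
The 101.3°R change is an interval, so only the factor 5/9 applies: +101.3 × 5/9 = +56.2778°C.
Final Celsius temperature: 933.6500 + 56.2778 = 989.9278°C.
In Fahrenheit: 989.9278 × 1.8 + 32 = 1813.87°F.

1813.87°F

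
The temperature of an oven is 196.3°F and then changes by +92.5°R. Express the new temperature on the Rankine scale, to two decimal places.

Initial temperature in Celsius: (196.3 - 32) × 5/9 = 91.2778°C.
The 92.5°R change is an interval, so only the factor 5/9 applies: +92.5 × 5/9 = +51.3889°C.
Final Celsius temperature: 91.2778 + 51.3889 = 142.6667°C.
In Rankine: 142.6667 × 1.8 + 491.67 = 748.47°R.

748.47°R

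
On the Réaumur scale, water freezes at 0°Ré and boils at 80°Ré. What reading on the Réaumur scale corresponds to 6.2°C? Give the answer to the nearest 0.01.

Linearly onto the Réaumur scale: 0 + (6.2000 / 100) × (80 - 0) = 4.96°Ré.

4.96°Ré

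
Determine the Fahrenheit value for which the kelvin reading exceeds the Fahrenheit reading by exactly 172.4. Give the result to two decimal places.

186.69°F

Let F be the Fahrenheit reading. The kelvin reading is K = 5/9·F + 255.372.
Require K - F = 172.4: (-4/9)·F + 255.372 = 172.4.
F = (172.4 - 255.372) / (-4/9) = 186.69.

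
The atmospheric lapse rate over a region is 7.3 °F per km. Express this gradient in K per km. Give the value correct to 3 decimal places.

4.056 K/km

Since only a temperature interval is involved, the additive offset between the scales drops out.
A change of 1°F is a change of 5/9 K, so 7.3 × 5/9 = 4.056.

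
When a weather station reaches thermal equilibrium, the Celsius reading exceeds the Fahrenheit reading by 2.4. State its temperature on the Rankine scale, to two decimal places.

414.27°R

Let x be the Fahrenheit reading; then the Celsius reading is 5/9·x - 17.7778.
(5/9·x - 17.7778) - x = 2.4  ⇒  (-4/9)·x = 20.1778  ⇒  x = -45.4000°F.
In Celsius: (-45.4 - 32) × 5/9 = -43.0000°C.
In Rankine: -43.0000 × 1.8 + 491.67 = 414.27°R.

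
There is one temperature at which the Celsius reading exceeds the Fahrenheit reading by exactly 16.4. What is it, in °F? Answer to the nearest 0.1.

-76.9°F

Let F be the Fahrenheit reading. The Celsius reading is C = 5/9·F - 17.7778.
Require C - F = 16.4: (-4/9)·F - 17.7778 = 16.4.
F = (16.4 + 17.7778) / (-4/9) = -76.9.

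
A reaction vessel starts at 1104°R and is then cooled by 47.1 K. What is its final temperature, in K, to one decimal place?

Initial temperature in Celsius: (1104 - 491.67) × 5/9 = 340.1833°C.
The 47.1 K change is an interval; Kelvin and Celsius degrees are the same size, so ΔC = -47.1°C.
Final Celsius temperature: 340.1833 - 47.1000 = 293.0833°C.
In kelvin: 293.0833 + 273.15 = 566.2 K.

566.2 K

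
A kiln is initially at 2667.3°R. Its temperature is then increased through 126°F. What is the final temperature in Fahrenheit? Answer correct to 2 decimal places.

Initial temperature in Celsius: (2667.3 - 491.67) × 5/9 = 1208.6833°C.
The 126°F change is an interval, so only the factor 5/9 applies: +126 × 5/9 = +70.0000°C.
Final Celsius temperature: 1208.6833 + 70.0000 = 1278.6833°C.
In Fahrenheit: 1278.6833 × 1.8 + 32 = 2333.63°F.

2333.63°F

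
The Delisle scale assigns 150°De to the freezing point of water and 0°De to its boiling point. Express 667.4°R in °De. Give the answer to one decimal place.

3.6°De

First in Celsius: (667.4 - 491.67) × 5/9 = 97.6278°C.
Linearly onto the Delisle scale: 150 + (97.6278 / 100) × (0 - 150) = 3.6°De.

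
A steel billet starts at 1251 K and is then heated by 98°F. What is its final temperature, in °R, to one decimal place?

Initial temperature in Celsius: 1251 - 273.15 = 977.8500°C.
The 98°F change is an interval, so only the factor 5/9 applies: +98 × 5/9 = +54.4444°C.
Final Celsius temperature: 977.8500 + 54.4444 = 1032.2944°C.
In Rankine: 1032.2944 × 1.8 + 491.67 = 2349.8°R.

2349.8°R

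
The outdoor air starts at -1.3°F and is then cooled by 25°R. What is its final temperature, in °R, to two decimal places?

Initial temperature in Celsius: (-1.3 - 32) × 5/9 = -18.5000°C.
The 25°R change is an interval, so only the factor 5/9 applies: -25 × 5/9 = -13.8889°C.
Final Celsius temperature: -18.5000 - 13.8889 = -32.3889°C.
In Rankine: -32.3889 × 1.8 + 491.67 = 433.37°R.

433.37°R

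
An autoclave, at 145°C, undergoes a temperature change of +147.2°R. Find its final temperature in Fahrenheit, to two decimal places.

440.20°F

The 147.2°R change is an interval, so only the factor 5/9 applies: +147.2 × 5/9 = +81.7778°C.
Final Celsius temperature: 145.0000 + 81.7778 = 226.7778°C.
In Fahrenheit: 226.7778 × 1.8 + 32 = 440.20°F.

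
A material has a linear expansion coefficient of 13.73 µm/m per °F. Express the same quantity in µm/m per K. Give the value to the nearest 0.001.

Since only a temperature interval is involved, the additive offset between the scales drops out.
A change of 1 K is a change of 1.8°F, so per K the value is 13.73 × 1.8 = 24.714.

24.714 µm/m per K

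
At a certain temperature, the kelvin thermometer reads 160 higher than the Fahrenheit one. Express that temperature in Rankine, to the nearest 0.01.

Let x be the Fahrenheit reading; then the kelvin reading is 5/9·x + 255.372.
(5/9·x + 255.372) - x = 160  ⇒  (-4/9)·x = -95.3722  ⇒  x = 214.5875°F.
In Celsius: (214.5875 - 32) × 5/9 = 101.4375°C.
In Rankine: 101.4375 × 1.8 + 491.67 = 674.26°R.

674.26°R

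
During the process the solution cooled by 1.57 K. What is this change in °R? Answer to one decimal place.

An interval of 1 K corresponds to 1.8°R.
1.57 × 1.8 = 2.8.

2.8°R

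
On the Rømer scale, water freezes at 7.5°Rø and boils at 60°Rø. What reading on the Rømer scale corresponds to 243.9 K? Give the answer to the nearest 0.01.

First in Celsius: 243.9 - 273.15 = -29.2500°C.
Linearly onto the Rømer scale: 7.5 + (-29.2500 / 100) × (60 - 7.5) = -7.86°Rø.

-7.86°Rø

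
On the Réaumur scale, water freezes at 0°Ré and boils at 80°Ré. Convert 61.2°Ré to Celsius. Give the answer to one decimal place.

76.5°C

Linear interpolation between the fixed points: C = (61.2 - 0) × 100 / (80 - 0) = 76.5000°C.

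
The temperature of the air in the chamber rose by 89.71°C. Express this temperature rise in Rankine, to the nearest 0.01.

For a temperature interval the offset drops out; only the factor 1.8 applies.
89.71 × 1.8 = 161.48.

161.48°R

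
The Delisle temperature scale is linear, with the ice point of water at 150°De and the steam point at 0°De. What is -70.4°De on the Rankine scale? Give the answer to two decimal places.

Linear interpolation between the fixed points: C = (-70.4 - 150) × 100 / (0 - 150) = 146.9333°C.
Then 146.9333 × 1.8 + 491.67 = 756.15°R.

756.15°R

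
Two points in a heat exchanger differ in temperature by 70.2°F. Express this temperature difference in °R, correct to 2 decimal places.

70.20°R

Fahrenheit and Rankine degrees are the same size, so the interval is unchanged: 70.20.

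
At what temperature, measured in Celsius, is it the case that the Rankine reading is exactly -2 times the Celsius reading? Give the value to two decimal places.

-129.39°C

Let C be the Celsius reading. The Rankine reading is R = 1.8·C + 491.67.
Require R = -2·C: 1.8·C + 491.67 = -2·C.
(3.8)·C = -491.67  ⇒  C = -129.39.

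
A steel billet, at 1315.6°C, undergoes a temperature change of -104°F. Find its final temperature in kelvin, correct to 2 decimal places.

1530.97 K

The 104°F change is an interval, so only the factor 5/9 applies: -104 × 5/9 = -57.7778°C.
Final Celsius temperature: 1315.6000 - 57.7778 = 1257.8222°C.
In kelvin: 1257.8222 + 273.15 = 1530.97 K.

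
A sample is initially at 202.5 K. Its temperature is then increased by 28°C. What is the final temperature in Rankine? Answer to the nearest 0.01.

Initial temperature in Celsius: 202.5 - 273.15 = -70.6500°C.
Final Celsius temperature: -70.6500 + 28.0000 = -42.6500°C.
In Rankine: -42.6500 × 1.8 + 491.67 = 414.90°R.

414.90°R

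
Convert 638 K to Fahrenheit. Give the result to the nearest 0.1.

In Celsius: 638 - 273.15 = 364.8500°C.
In Fahrenheit: 364.8500 × 1.8 + 32 = 688.7°F.

688.7°F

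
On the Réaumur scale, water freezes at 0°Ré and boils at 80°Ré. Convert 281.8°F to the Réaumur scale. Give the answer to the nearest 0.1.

First in Celsius: (281.8 - 32) × 5/9 = 138.7778°C.
Linearly onto the Réaumur scale: 0 + (138.7778 / 100) × (80 - 0) = 111.0°Ré.

111.0°Ré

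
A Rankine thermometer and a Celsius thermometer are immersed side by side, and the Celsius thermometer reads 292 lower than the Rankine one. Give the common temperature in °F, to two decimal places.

Let x be the Rankine reading; then the Celsius reading is 5/9·x - 273.15.
(5/9·x - 273.15) - x = -292  ⇒  (-4/9)·x = -18.85  ⇒  x = 42.4125°R.
In Celsius: (42.4125 - 491.67) × 5/9 = -249.5875°C.
In Fahrenheit: -249.5875 × 1.8 + 32 = -417.26°F.

-417.26°F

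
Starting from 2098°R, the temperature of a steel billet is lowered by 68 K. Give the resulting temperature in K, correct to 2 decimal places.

Initial temperature in Celsius: (2098 - 491.67) × 5/9 = 892.4056°C.
The 68 K change is an interval; Kelvin and Celsius degrees are the same size, so ΔC = -68°C.
Final Celsius temperature: 892.4056 - 68.0000 = 824.4056°C.
In kelvin: 824.4056 + 273.15 = 1097.56 K.

1097.56 K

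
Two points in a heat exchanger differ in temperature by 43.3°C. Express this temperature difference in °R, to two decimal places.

77.94°R

For a temperature interval the offset drops out; only the factor 1.8 applies.
43.3 × 1.8 = 77.94.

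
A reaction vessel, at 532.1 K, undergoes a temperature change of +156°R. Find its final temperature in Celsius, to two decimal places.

Initial temperature in Celsius: 532.1 - 273.15 = 258.9500°C.
The 156°R change is an interval, so only the factor 5/9 applies: +156 × 5/9 = +86.6667°C.
Final Celsius temperature: 258.9500 + 86.6667 = 345.6167°C.

345.62°C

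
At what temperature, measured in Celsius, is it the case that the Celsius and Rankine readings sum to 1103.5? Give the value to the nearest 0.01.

218.51°C

Let C be the Celsius reading. The Rankine reading is R = 1.8·C + 491.67.
Require C + R = 1103.5: (2.8)·C + 491.67 = 1103.5.
C = (1103.5 - 491.67) / (2.8) = 218.51.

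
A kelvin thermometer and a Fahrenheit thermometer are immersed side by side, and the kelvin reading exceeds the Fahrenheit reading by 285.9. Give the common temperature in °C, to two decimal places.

-55.94°C

Let x be the kelvin reading; then the Fahrenheit reading is 1.8·x - 459.67.
(1.8·x - 459.67) - x = -285.9  ⇒  (0.8)·x = 173.77  ⇒  x = 217.2125 K.
In Celsius: 217.2125 - 273.15 = -55.94°C.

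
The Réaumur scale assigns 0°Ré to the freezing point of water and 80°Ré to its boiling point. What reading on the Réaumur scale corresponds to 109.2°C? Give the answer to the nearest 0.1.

Linearly onto the Réaumur scale: 0 + (109.2000 / 100) × (80 - 0) = 87.4°Ré.

87.4°Ré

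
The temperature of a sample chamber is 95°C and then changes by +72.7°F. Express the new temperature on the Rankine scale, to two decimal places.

The 72.7°F change is an interval, so only the factor 5/9 applies: +72.7 × 5/9 = +40.3889°C.
Final Celsius temperature: 95.0000 + 40.3889 = 135.3889°C.
In Rankine: 135.3889 × 1.8 + 491.67 = 735.37°R.

735.37°R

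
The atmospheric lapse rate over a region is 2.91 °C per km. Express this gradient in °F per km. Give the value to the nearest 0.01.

Since only a temperature interval is involved, the additive offset between the scales drops out.
A change of 1°C is a change of 1.8°F, so 2.91 × 1.8 = 5.24.

5.24 °F/km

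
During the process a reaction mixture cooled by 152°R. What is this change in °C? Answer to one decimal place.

Only the scale ratio 5/9 matters for a change in temperature.
152 × 5/9 = 84.4.

84.4°C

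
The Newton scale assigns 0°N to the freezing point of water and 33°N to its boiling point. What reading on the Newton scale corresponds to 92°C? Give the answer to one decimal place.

30.4°N

Linearly onto the Newton scale: 0 + (92.0000 / 100) × (33 - 0) = 30.4°N.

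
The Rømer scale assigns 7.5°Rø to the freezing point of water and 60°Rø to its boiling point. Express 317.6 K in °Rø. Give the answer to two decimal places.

30.84°Rø

First in Celsius: 317.6 - 273.15 = 44.4500°C.
Linearly onto the Rømer scale: 7.5 + (44.4500 / 100) × (60 - 7.5) = 30.84°Rø.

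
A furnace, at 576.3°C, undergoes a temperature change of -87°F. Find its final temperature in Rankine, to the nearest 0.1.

1442.0°R

The 87°F change is an interval, so only the factor 5/9 applies: -87 × 5/9 = -48.3333°C.
Final Celsius temperature: 576.3000 - 48.3333 = 527.9667°C.
In Rankine: 527.9667 × 1.8 + 491.67 = 1442.0°R.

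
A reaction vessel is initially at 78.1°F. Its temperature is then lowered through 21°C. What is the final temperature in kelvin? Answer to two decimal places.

277.76 K

Initial temperature in Celsius: (78.1 - 32) × 5/9 = 25.6111°C.
Final Celsius temperature: 25.6111 - 21.0000 = 4.6111°C.
In kelvin: 4.6111 + 273.15 = 277.76 K.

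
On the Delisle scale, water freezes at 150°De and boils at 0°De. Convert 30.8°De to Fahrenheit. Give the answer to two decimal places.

Linear interpolation between the fixed points: C = (30.8 - 150) × 100 / (0 - 150) = 79.4667°C.
Then 79.4667 × 1.8 + 32 = 175.04°F.

175.04°F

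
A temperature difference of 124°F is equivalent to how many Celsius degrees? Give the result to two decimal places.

68.89°C

Only the scale ratio 5/9 matters for a change in temperature.
124 × 5/9 = 68.89.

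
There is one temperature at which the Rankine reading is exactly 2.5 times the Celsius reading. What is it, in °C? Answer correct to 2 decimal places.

Let C be the Celsius reading. The Rankine reading is R = 1.8·C + 491.67.
Require R = 2.5·C: 1.8·C + 491.67 = 2.5·C.
(-0.7)·C = -491.67  ⇒  C = 702.39.

702.39°C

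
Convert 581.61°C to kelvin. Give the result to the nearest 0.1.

In kelvin: 581.6100 + 273.15 = 854.8 K.

854.8 K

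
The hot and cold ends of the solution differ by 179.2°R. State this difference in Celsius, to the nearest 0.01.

Only the scale ratio 5/9 matters for a change in temperature.
179.2 × 5/9 = 99.56.

99.56°C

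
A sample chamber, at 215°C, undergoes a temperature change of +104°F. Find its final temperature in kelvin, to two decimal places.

The 104°F change is an interval, so only the factor 5/9 applies: +104 × 5/9 = +57.7778°C.
Final Celsius temperature: 215.0000 + 57.7778 = 272.7778°C.
In kelvin: 272.7778 + 273.15 = 545.93 K.

545.93 K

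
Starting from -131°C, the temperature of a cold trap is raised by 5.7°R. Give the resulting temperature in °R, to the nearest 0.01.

261.57°R

The 5.7°R change is an interval, so only the factor 5/9 applies: +5.7 × 5/9 = +3.1667°C.
Final Celsius temperature: -131.0000 + 3.1667 = -127.8333°C.
In Rankine: -127.8333 × 1.8 + 491.67 = 261.57°R.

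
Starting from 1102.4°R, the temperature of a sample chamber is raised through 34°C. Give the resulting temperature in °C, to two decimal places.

Initial temperature in Celsius: (1102.4 - 491.67) × 5/9 = 339.2944°C.
Final Celsius temperature: 339.2944 + 34.0000 = 373.2944°C.

373.29°C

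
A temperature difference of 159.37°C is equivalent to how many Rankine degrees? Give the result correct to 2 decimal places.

286.87°R

For a temperature interval the offset drops out; only the factor 1.8 applies.
159.37 × 1.8 = 286.87.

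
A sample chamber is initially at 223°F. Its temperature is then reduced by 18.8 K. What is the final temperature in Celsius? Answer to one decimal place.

Initial temperature in Celsius: (223 - 32) × 5/9 = 106.1111°C.
The 18.8 K change is an interval; Kelvin and Celsius degrees are the same size, so ΔC = -18.8°C.
Final Celsius temperature: 106.1111 - 18.8000 = 87.3111°C.

87.3°C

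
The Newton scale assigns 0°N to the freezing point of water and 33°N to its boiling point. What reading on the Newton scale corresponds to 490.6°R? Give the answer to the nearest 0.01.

-0.20°N

First in Celsius: (490.6 - 491.67) × 5/9 = -0.5944°C.
Linearly onto the Newton scale: 0 + (-0.5944 / 100) × (33 - 0) = -0.20°N.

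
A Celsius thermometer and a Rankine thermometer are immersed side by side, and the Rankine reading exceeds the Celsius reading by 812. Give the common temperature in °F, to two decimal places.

752.74°F

Let x be the Celsius reading; then the Rankine reading is 1.8·x + 491.67.
(1.8·x + 491.67) - x = 812  ⇒  (0.8)·x = 320.33  ⇒  x = 400.4125°C.
In Fahrenheit: 400.4125 × 1.8 + 32 = 752.74°F.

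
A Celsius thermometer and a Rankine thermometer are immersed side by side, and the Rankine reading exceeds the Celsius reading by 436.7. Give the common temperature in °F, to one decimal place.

Let x be the Celsius reading; then the Rankine reading is 1.8·x + 491.67.
(1.8·x + 491.67) - x = 436.7  ⇒  (0.8)·x = -54.97  ⇒  x = -68.7125°C.
In Fahrenheit: -68.7125 × 1.8 + 32 = -91.7°F.

-91.7°F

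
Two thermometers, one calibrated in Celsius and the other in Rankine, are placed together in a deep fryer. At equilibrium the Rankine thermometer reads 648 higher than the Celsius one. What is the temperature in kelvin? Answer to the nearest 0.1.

468.6 K

Let x be the Celsius reading; then the Rankine reading is 1.8·x + 491.67.
(1.8·x + 491.67) - x = 648  ⇒  (0.8)·x = 156.33  ⇒  x = 195.4125°C.
In kelvin: 195.4125 + 273.15 = 468.6 K.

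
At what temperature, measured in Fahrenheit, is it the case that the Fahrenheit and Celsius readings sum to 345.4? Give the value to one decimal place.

233.5°F

Let F be the Fahrenheit reading. The Celsius reading is C = 5/9·F - 17.7778.
Require F + C = 345.4: (14/9)·F - 17.7778 = 345.4.
F = (345.4 + 17.7778) / (14/9) = 233.5.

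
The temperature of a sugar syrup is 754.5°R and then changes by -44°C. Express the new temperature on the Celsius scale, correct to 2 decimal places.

102.02°C

Initial temperature in Celsius: (754.5 - 491.67) × 5/9 = 146.0167°C.
Final Celsius temperature: 146.0167 - 44.0000 = 102.0167°C.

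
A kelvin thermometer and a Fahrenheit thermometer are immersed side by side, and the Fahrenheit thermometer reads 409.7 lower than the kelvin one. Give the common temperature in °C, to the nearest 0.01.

Let x be the kelvin reading; then the Fahrenheit reading is 1.8·x - 459.67.
(1.8·x - 459.67) - x = -409.7  ⇒  (0.8)·x = 49.97  ⇒  x = 62.4625 K.
In Celsius: 62.4625 - 273.15 = -210.69°C.

-210.69°C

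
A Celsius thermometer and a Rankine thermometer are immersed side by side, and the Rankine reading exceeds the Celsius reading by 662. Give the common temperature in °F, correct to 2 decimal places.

415.24°F

Let x be the Celsius reading; then the Rankine reading is 1.8·x + 491.67.
(1.8·x + 491.67) - x = 662  ⇒  (0.8)·x = 170.33  ⇒  x = 212.9125°C.
In Fahrenheit: 212.9125 × 1.8 + 32 = 415.24°F.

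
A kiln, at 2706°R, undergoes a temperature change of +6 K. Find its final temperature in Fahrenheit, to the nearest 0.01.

Initial temperature in Celsius: (2706 - 491.67) × 5/9 = 1230.1833°C.
The 6 K change is an interval; Kelvin and Celsius degrees are the same size, so ΔC = +6°C.
Final Celsius temperature: 1230.1833 + 6.0000 = 1236.1833°C.
In Fahrenheit: 1236.1833 × 1.8 + 32 = 2257.13°F.

2257.13°F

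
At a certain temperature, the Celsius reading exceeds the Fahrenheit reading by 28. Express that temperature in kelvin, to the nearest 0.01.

198.15 K

Let x be the Fahrenheit reading; then the Celsius reading is 5/9·x - 17.7778.
(5/9·x - 17.7778) - x = 28  ⇒  (-4/9)·x = 45.7778  ⇒  x = -103.0000°F.
In Celsius: (-103 - 32) × 5/9 = -75.0000°C.
In kelvin: -75.0000 + 273.15 = 198.15 K.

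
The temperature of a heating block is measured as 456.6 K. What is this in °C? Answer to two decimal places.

183.45°C

In Celsius: 456.6 - 273.15 = 183.4500°C.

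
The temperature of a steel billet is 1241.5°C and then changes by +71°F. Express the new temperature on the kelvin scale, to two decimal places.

The 71°F change is an interval, so only the factor 5/9 applies: +71 × 5/9 = +39.4444°C.
Final Celsius temperature: 1241.5000 + 39.4444 = 1280.9444°C.
In kelvin: 1280.9444 + 273.15 = 1554.09 K.

1554.09 K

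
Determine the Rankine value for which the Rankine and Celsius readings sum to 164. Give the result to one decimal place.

Let R be the Rankine reading. The Celsius reading is C = 5/9·R - 273.15.
Require R + C = 164: (14/9)·R - 273.15 = 164.
R = (164 + 273.15) / (14/9) = 281.0.

281.0°R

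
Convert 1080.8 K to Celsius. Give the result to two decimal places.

807.65°C

In Celsius: 1080.8 - 273.15 = 807.6500°C.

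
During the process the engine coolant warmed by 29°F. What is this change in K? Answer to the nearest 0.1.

An interval of 1°F corresponds to 5/9 K.
29 × 5/9 = 16.1.

16.1 K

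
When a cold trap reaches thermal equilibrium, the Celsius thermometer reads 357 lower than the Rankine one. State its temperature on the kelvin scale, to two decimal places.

Let x be the Rankine reading; then the Celsius reading is 5/9·x - 273.15.
(5/9·x - 273.15) - x = -357  ⇒  (-4/9)·x = -83.85  ⇒  x = 188.6625°R.
In Celsius: (188.6625 - 491.67) × 5/9 = -168.3375°C.
In kelvin: -168.3375 + 273.15 = 104.81 K.

104.81 K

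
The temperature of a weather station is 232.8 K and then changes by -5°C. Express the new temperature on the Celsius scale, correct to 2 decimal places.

Initial temperature in Celsius: 232.8 - 273.15 = -40.3500°C.
Final Celsius temperature: -40.3500 - 5.0000 = -45.3500°C.

-45.35°C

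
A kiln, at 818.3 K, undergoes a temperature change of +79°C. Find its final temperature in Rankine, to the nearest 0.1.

1615.1°R

Initial temperature in Celsius: 818.3 - 273.15 = 545.1500°C.
Final Celsius temperature: 545.1500 + 79.0000 = 624.1500°C.
In Rankine: 624.1500 × 1.8 + 491.67 = 1615.1°R.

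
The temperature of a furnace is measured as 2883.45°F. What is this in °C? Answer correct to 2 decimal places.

In Celsius: (2883.45 - 32) × 5/9 = 1584.1389°C.

1584.14°C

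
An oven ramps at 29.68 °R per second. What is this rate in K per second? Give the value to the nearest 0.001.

Since only a temperature interval is involved, the additive offset between the scales drops out.
A change of 1°R is a change of 5/9 K, so 29.68 × 5/9 = 16.489.

16.489 K/second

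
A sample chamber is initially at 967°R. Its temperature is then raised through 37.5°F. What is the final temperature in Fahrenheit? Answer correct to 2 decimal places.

544.83°F

Initial temperature in Celsius: (967 - 491.67) × 5/9 = 264.0722°C.
The 37.5°F change is an interval, so only the factor 5/9 applies: +37.5 × 5/9 = +20.8333°C.
Final Celsius temperature: 264.0722 + 20.8333 = 284.9056°C.
In Fahrenheit: 284.9056 × 1.8 + 32 = 544.83°F.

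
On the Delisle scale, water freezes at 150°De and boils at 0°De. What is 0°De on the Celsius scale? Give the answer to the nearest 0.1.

Linear interpolation between the fixed points: C = (0 - 150) × 100 / (0 - 150) = 100.0000°C.

100.0°C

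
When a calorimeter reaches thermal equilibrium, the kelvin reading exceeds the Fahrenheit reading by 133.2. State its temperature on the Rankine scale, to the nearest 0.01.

Let x be the Fahrenheit reading; then the kelvin reading is 5/9·x + 255.372.
(5/9·x + 255.372) - x = 133.2  ⇒  (-4/9)·x = -122.172  ⇒  x = 274.8875°F.
In Celsius: (274.8875 - 32) × 5/9 = 134.9375°C.
In Rankine: 134.9375 × 1.8 + 491.67 = 734.56°R.

734.56°R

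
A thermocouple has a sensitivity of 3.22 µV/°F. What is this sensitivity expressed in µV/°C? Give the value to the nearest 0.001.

Since only a temperature interval is involved, the additive offset between the scales drops out.
A change of 1°C is a change of 1.8°F, so per °C the value is 3.22 × 1.8 = 5.796.

5.796 µV/°C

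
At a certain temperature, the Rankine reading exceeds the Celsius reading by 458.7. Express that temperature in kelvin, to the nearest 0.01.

231.94 K

Let x be the Rankine reading; then the Celsius reading is 5/9·x - 273.15.
(5/9·x - 273.15) - x = -458.7  ⇒  (-4/9)·x = -185.55  ⇒  x = 417.4875°R.
In Celsius: (417.4875 - 491.67) × 5/9 = -41.2125°C.
In kelvin: -41.2125 + 273.15 = 231.94 K.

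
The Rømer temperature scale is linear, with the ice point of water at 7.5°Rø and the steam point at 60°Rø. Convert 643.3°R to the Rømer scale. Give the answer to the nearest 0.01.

First in Celsius: (643.3 - 491.67) × 5/9 = 84.2389°C.
Linearly onto the Rømer scale: 7.5 + (84.2389 / 100) × (60 - 7.5) = 51.73°Rø.

51.73°Rø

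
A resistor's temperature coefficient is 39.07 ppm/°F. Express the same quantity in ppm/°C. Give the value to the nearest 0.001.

Since only a temperature interval is involved, the additive offset between the scales drops out.
A change of 1°C is a change of 1.8°F, so per °C the value is 39.07 × 1.8 = 70.326.

70.326 ppm/°C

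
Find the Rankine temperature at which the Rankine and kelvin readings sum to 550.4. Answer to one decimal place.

Let R be the Rankine reading. The kelvin reading is K = 5/9·R.
Require R + K = 550.4: (14/9)·R = 550.4.
R = (550.4) / (14/9) = 353.8.

353.8°R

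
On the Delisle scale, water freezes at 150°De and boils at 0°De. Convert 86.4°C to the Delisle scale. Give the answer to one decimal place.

Linearly onto the Delisle scale: 150 + (86.4000 / 100) × (0 - 150) = 20.4°De.

20.4°De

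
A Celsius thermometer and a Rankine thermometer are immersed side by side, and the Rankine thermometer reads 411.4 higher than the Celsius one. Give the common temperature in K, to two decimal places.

172.81 K

Let x be the Celsius reading; then the Rankine reading is 1.8·x + 491.67.
(1.8·x + 491.67) - x = 411.4  ⇒  (0.8)·x = -80.27  ⇒  x = -100.3375°C.
In kelvin: -100.3375 + 273.15 = 172.81 K.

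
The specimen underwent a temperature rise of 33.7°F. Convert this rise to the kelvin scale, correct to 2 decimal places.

18.72 K

For a temperature interval the offset drops out; only the factor 5/9 applies.
33.7 × 5/9 = 18.72.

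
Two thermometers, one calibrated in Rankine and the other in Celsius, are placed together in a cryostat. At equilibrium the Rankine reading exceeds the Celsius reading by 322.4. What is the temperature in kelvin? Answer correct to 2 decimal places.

61.56 K

Let x be the Rankine reading; then the Celsius reading is 5/9·x - 273.15.
(5/9·x - 273.15) - x = -322.4  ⇒  (-4/9)·x = -49.25  ⇒  x = 110.8125°R.
In Celsius: (110.8125 - 491.67) × 5/9 = -211.5875°C.
In kelvin: -211.5875 + 273.15 = 61.56 K.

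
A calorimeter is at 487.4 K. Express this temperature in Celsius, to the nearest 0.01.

In Celsius: 487.4 - 273.15 = 214.2500°C.

214.25°C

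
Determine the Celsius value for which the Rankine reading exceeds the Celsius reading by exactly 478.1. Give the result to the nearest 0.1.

Let C be the Celsius reading. The Rankine reading is R = 1.8·C + 491.67.
Require R - C = 478.1: (0.8)·C + 491.67 = 478.1.
C = (478.1 - 491.67) / (0.8) = -17.0.

-17.0°C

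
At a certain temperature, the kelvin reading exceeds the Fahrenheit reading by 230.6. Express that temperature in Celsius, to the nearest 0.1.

Let x be the Fahrenheit reading; then the kelvin reading is 5/9·x + 255.372.
(5/9·x + 255.372) - x = 230.6  ⇒  (-4/9)·x = -24.7722  ⇒  x = 55.7375°F.
In Celsius: (55.7375 - 32) × 5/9 = 13.2°C.

13.2°C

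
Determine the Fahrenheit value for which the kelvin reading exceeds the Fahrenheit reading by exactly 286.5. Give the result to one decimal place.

-70.0°F

Let F be the Fahrenheit reading. The kelvin reading is K = 5/9·F + 255.372.
Require K - F = 286.5: (-4/9)·F + 255.372 = 286.5.
F = (286.5 - 255.372) / (-4/9) = -70.0.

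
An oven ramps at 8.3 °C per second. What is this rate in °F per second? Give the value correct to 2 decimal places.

14.94 °F/second

Since only a temperature interval is involved, the additive offset between the scales drops out.
A change of 1°C is a change of 1.8°F, so 8.3 × 1.8 = 14.94.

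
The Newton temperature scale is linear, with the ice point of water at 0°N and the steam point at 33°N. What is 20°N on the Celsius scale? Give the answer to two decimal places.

60.61°C

Linear interpolation between the fixed points: C = (20 - 0) × 100 / (33 - 0) = 60.6061°C.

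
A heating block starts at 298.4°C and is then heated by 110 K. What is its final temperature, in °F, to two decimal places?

767.12°F

The 110 K change is an interval; Kelvin and Celsius degrees are the same size, so ΔC = +110°C.
Final Celsius temperature: 298.4000 + 110.0000 = 408.4000°C.
In Fahrenheit: 408.4000 × 1.8 + 32 = 767.12°F.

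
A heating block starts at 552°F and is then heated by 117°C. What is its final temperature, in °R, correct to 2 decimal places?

Initial temperature in Celsius: (552 - 32) × 5/9 = 288.8889°C.
Final Celsius temperature: 288.8889 + 117.0000 = 405.8889°C.
In Rankine: 405.8889 × 1.8 + 491.67 = 1222.27°R.

1222.27°R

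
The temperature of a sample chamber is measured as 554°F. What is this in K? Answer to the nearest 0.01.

563.15 K

In Celsius: (554 - 32) × 5/9 = 290.0000°C.
In kelvin: 290.0000 + 273.15 = 563.15 K.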